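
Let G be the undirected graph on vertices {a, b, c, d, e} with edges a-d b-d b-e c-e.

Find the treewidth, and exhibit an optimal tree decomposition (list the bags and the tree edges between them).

Treewidth 1.
Bags: B1 = {c, e}  B2 = {b, e}  B3 = {b, d}  B4 = {a, d}
Tree: B1–B2, B2–B3, B3–B4

Every bag has size at most 2, so the width is 2 − 1 = 1 and tw(G) ≤ 1. Since G has at least one edge (e.g. c–e), it is not an edgeless graph, so tw(G) ≥ 1. Hence tw(G) = 1 exactly.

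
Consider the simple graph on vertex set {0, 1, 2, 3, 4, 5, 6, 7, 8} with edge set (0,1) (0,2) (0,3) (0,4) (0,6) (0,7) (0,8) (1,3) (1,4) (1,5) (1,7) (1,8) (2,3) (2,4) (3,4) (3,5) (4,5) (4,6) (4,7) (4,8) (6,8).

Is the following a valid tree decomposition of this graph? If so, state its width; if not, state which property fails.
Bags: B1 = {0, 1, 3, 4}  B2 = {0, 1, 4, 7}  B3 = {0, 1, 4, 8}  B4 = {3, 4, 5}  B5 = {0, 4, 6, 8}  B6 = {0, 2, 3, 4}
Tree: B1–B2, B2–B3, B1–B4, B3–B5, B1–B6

No — edge (1,5) lies in no bag.

A tree decomposition must satisfy three properties: every vertex lies in some bag; for every edge, both endpoints lie together in some bag; and for every vertex, the bags containing it form a connected subtree. Here edge (1,5) lies in no bag, so the decomposition is invalid.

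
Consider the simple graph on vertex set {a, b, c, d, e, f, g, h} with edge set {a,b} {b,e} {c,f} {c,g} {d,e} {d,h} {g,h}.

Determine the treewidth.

A width-1 tree decomposition is:
Bags: B1 = {a, b}  B2 = {b, e}  B3 = {d, e}  B4 = {d, h}  B5 = {g, h}  B6 = {c, g}  B7 = {c, f}
Tree: B1–B2, B2–B3, B3–B4, B4–B5, B5–B6, B6–B7
The largest bag has 2 vertices, giving width 1; this decomposition certifies tw(G) ≤ 1. G has an edge, so its treewidth is at least 1. The upper and lower bounds meet at 1, so that is the treewidth.

1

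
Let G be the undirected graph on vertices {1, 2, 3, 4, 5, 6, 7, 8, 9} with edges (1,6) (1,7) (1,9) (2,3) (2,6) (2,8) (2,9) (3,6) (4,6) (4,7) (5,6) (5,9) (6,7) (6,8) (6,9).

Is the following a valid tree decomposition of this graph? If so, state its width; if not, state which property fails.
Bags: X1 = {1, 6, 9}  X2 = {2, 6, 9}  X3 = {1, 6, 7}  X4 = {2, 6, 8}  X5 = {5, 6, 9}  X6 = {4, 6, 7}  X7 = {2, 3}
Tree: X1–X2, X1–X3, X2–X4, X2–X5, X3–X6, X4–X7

No — edge (6,3) lies in no bag.

A tree decomposition must satisfy three properties: every vertex lies in some bag; for every edge, both endpoints lie together in some bag; and for every vertex, the bags containing it form a connected subtree. Here edge (6,3) lies in no bag, so the decomposition is invalid.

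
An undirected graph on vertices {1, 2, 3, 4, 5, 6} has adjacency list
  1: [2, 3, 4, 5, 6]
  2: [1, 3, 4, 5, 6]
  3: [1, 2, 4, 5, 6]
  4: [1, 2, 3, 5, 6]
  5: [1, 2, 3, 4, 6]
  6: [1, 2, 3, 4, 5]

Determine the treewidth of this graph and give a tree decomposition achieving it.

A single bag containing all 6 vertices is trivially a valid decomposition of width 5. For the lower bound, the 6 vertices {1, 2, 3, 4, 5, 6} are pairwise adjacent, and any tree decomposition puts a clique entirely inside one bag — forcing width ≥ 5. Hence tw(G) = 5 exactly.

Treewidth 5.
One such decomposition:
Bags: B1 = {1, 2, 3, 4, 5, 6}
Tree: (single bag)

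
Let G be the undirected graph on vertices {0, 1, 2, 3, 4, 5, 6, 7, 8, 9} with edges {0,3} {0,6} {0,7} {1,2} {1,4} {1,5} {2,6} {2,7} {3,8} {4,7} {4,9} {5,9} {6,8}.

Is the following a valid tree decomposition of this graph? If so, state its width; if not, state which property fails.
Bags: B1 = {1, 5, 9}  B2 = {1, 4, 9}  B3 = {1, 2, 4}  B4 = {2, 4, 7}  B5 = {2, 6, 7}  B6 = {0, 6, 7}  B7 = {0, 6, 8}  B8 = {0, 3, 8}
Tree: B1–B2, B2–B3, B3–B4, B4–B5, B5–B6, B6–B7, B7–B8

Every vertex of G appears in some bag (union = {0, 1, 2, 3, 4, 5, 6, 7, 8, 9}); every edge is covered by a bag; and for each vertex v the set of bags containing v is connected in the bag tree. The decomposition is therefore valid. The largest bag has 3 vertices, so the width is 2.

Yes; width 2.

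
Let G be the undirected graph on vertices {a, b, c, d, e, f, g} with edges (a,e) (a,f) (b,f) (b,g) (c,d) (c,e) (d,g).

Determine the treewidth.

2

A width-2 tree decomposition is:
Bags: B1 = {c, d, g}  B2 = {c, e, g}  B3 = {a, e, g}  B4 = {a, f, g}  B5 = {b, f, g}
Tree: B1–B2, B2–B3, B3–B4, B4–B5
The largest bag has 3 vertices, giving width 2; this decomposition certifies tw(G) ≤ 2. Since g–d–c–e–a–f–b–g is a cycle in G, G is not acyclic. Forests are exactly the graphs of treewidth ≤ 1, so tw(G) ≥ 2. The upper and lower bounds meet at 2, so that is the treewidth.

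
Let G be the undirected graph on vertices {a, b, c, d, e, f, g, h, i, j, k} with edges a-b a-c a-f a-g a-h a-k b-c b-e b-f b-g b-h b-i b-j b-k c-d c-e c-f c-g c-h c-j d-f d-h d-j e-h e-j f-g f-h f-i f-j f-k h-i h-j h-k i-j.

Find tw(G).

4

A width-4 tree decomposition is:
Bags: B1 = {b, c, f, h, j}  B2 = {b, c, e, h, j}  B3 = {a, b, c, f, h}  B4 = {c, d, f, h, j}  B5 = {a, b, c, f, g}  B6 = {b, f, h, i, j}  B7 = {a, b, f, h, k}
Tree: B1–B2, B1–B3, B1–B4, B3–B5, B1–B6, B3–B7
Every bag has size at most 5, so the width is 5 − 1 = 4 and tw(G) ≤ 4. For the lower bound, the 5 vertices {b, c, e, h, j} are pairwise adjacent, and any tree decomposition puts a clique entirely inside one bag — forcing width ≥ 4. Therefore the treewidth is 4.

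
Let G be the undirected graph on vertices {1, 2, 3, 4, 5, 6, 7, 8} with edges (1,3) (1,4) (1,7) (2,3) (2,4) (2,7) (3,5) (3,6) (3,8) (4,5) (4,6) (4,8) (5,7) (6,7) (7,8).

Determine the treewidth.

3

A width-3 tree decomposition is:
Bags: B1 = {1, 3, 4, 7}  B2 = {3, 4, 5, 7}  B3 = {2, 3, 4, 7}  B4 = {3, 4, 7, 8}  B5 = {3, 4, 6, 7}
Tree: B1–B2, B2–B3, B3–B4, B4–B5
The largest bag has 4 vertices, giving width 3; this decomposition certifies tw(G) ≤ 3. For the lower bound: the 4 vertex sets {1,4}, {3,5}, {7}, {2} are disjoint, each induces a connected subgraph, and every pair is joined by at least one edge of G. Contracting each set to a single vertex therefore yields K_{4} as a minor, and since treewidth is minor-monotone, tw(G) ≥ tw(K_{4}) = 3. The upper and lower bounds meet at 3, so that is the treewidth.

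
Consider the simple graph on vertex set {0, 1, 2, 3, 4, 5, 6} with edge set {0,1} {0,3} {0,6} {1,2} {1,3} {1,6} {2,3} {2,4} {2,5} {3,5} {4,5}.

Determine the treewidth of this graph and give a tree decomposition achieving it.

Every bag has size at most 3, so the width is 3 − 1 = 2 and tw(G) ≤ 2. Conversely, {0, 1, 3} is a clique of size 3, and the vertices of any clique must share a bag in every tree decomposition; so some bag has ≥ 3 vertices and tw(G) ≥ 2. Combining the bounds, tw(G) = 2.

Treewidth 2.
One such decomposition:
Bags: B1 = {1, 2, 3}  B2 = {0, 1, 3}  B3 = {2, 3, 5}  B4 = {0, 1, 6}  B5 = {2, 4, 5}
Tree: B1–B2, B1–B3, B2–B4, B3–B5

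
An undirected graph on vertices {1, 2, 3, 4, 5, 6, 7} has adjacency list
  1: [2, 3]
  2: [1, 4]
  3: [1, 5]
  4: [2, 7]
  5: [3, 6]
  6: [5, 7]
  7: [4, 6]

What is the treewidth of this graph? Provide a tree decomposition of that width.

Each bag holds 3 vertices, so the decomposition has width 2, which upper-bounds the treewidth. For the lower bound, G contains the cycle 4–2–1–3–5–6–7–4, so G is not a forest; only forests have treewidth ≤ 1, hence tw(G) ≥ 2. Hence tw(G) = 2 exactly.

Treewidth 2.
One optimal decomposition is:
Bags: B1 = {1, 2, 4}  B2 = {1, 3, 4}  B3 = {3, 4, 5}  B4 = {4, 5, 6}  B5 = {4, 6, 7}
Tree: B1–B2, B2–B3, B3–B4, B4–B5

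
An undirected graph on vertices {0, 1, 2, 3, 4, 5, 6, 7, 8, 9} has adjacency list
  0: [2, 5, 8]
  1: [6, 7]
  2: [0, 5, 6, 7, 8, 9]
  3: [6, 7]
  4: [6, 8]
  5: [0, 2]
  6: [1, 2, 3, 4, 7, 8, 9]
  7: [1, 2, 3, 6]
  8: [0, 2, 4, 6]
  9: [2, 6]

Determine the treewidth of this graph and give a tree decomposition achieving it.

Every bag has size at most 3, so the width is 3 − 1 = 2 and tw(G) ≤ 2. On the other hand G contains the 3-clique {0, 2, 8}. A clique must lie in a single bag of any decomposition, so no decomposition can have width below 2. Combining the bounds, tw(G) = 2.

Treewidth 2.
Bags: B1 = {0, 2, 8}  B2 = {2, 6, 8}  B3 = {2, 6, 7}  B4 = {3, 6, 7}  B5 = {2, 6, 9}  B6 = {1, 6, 7}  B7 = {4, 6, 8}  B8 = {0, 2, 5}
Tree: B1–B2, B2–B3, B3–B4, B2–B5, B4–B6, B2–B7, B1–B8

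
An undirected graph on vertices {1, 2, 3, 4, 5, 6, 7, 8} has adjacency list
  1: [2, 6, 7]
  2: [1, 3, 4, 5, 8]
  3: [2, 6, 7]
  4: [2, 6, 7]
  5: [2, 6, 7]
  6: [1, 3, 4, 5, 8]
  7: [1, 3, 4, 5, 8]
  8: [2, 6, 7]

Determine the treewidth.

A width-3 tree decomposition is:
Bags: B1 = {1, 2, 6, 7}  B2 = {2, 3, 6, 7}  B3 = {2, 5, 6, 7}  B4 = {2, 4, 6, 7}  B5 = {2, 6, 7, 8}
Tree: B1–B2, B2–B3, B3–B4, B4–B5
Each bag holds 4 vertices, so the decomposition has width 3, which upper-bounds the treewidth. For the lower bound: the 4 vertex sets {1,2}, {3,7}, {6}, {5} are disjoint, each induces a connected subgraph, and every pair is joined by at least one edge of G. Contracting each set to a single vertex therefore yields K_{4} as a minor, and since treewidth is minor-monotone, tw(G) ≥ tw(K_{4}) = 3. Combining the bounds, tw(G) = 3.

3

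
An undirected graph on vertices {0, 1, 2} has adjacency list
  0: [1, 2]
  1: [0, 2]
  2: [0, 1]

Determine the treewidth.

A width-2 tree decomposition is:
Bags: B1 = {0, 1, 2}
Tree: (single bag)
With just one bag of size 3, the width is 3 − 1 = 2, so tw(G) ≤ 2. On the other hand G contains the 3-clique {0, 1, 2}. A clique must lie in a single bag of any decomposition, so no decomposition can have width below 2. The upper and lower bounds meet at 2, so that is the treewidth.

2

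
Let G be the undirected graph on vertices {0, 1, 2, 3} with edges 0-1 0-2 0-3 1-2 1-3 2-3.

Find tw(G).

3

A width-3 tree decomposition is:
Bags: B1 = {0, 1, 2, 3}
Tree: (single bag)
With just one bag of size 4, the width is 4 − 1 = 3, so tw(G) ≤ 3. Conversely, {0, 1, 2, 3} is a clique of size 4, and the vertices of any clique must share a bag in every tree decomposition; so some bag has ≥ 4 vertices and tw(G) ≥ 3. Hence tw(G) = 3 exactly.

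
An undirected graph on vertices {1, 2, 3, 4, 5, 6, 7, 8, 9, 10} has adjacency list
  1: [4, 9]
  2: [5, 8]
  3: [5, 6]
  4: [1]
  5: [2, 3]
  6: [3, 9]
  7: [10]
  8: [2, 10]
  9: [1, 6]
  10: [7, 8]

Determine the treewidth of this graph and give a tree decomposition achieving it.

Every bag has size at most 2, so the width is 2 − 1 = 1 and tw(G) ≤ 1. G has an edge, so its treewidth is at least 1. Combining the bounds, tw(G) = 1.

Treewidth 1.
One optimal decomposition is:
Bags: B1 = {7, 10}  B2 = {8, 10}  B3 = {2, 8}  B4 = {2, 5}  B5 = {3, 5}  B6 = {3, 6}  B7 = {6, 9}  B8 = {1, 9}  B9 = {1, 4}
Tree: B1–B2, B2–B3, B3–B4, B4–B5, B5–B6, B6–B7, B7–B8, B8–B9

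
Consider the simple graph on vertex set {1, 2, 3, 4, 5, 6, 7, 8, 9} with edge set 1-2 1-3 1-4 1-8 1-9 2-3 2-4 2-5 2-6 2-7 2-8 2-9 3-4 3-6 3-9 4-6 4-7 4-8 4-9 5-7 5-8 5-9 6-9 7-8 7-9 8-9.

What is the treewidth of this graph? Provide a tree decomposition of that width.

Each bag holds 5 vertices, so the decomposition has width 4, which upper-bounds the treewidth. On the other hand G contains the 5-clique {1, 2, 4, 8, 9}. A clique must lie in a single bag of any decomposition, so no decomposition can have width below 4. Therefore the treewidth is 4.

Treewidth 4.
One optimal decomposition is:
Bags: B1 = {2, 4, 7, 8, 9}  B2 = {2, 5, 7, 8, 9}  B3 = {1, 2, 4, 8, 9}  B4 = {1, 2, 3, 4, 9}  B5 = {2, 3, 4, 6, 9}
Tree: B1–B2, B1–B3, B3–B4, B4–B5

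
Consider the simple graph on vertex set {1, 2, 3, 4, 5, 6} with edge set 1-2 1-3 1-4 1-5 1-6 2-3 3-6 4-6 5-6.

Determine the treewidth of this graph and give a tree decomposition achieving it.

Each bag holds 3 vertices, so the decomposition has width 2, which upper-bounds the treewidth. Conversely, {1, 2, 3} is a clique of size 3, and the vertices of any clique must share a bag in every tree decomposition; so some bag has ≥ 3 vertices and tw(G) ≥ 2. The upper and lower bounds meet at 2, so that is the treewidth.

Treewidth 2.
One such decomposition:
Bags: B1 = {1, 3, 6}  B2 = {1, 5, 6}  B3 = {1, 4, 6}  B4 = {1, 2, 3}
Tree: B1–B2, B2–B3, B1–B4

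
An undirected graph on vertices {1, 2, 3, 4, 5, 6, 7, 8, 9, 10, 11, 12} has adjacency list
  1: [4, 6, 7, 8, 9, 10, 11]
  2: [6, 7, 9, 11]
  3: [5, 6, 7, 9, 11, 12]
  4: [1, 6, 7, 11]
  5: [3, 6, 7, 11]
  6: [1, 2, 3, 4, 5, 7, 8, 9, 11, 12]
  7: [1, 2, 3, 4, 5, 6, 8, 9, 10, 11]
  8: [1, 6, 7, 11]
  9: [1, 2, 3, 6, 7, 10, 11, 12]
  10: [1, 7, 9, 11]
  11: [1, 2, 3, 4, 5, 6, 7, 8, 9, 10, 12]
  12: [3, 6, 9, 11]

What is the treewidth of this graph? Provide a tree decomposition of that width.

Treewidth 4.
One such decomposition:
Bags: B1 = {3, 5, 6, 7, 11}  B2 = {3, 6, 7, 9, 11}  B3 = {1, 6, 7, 9, 11}  B4 = {1, 4, 6, 7, 11}  B5 = {3, 6, 9, 11, 12}  B6 = {1, 6, 7, 8, 11}  B7 = {2, 6, 7, 9, 11}  B8 = {1, 7, 9, 10, 11}
Tree: B1–B2, B2–B3, B3–B4, B2–B5, B3–B6, B2–B7, B3–B8

Every bag has size at most 5, so the width is 5 − 1 = 4 and tw(G) ≤ 4. Conversely, {1, 7, 9, 10, 11} is a clique of size 5, and the vertices of any clique must share a bag in every tree decomposition; so some bag has ≥ 5 vertices and tw(G) ≥ 4. Combining the bounds, tw(G) = 4.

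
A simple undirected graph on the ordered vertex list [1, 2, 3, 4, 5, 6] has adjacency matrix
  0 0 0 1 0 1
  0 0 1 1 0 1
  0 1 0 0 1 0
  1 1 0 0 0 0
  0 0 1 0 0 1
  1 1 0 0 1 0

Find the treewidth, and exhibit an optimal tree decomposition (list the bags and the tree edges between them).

Treewidth 2.
One optimal decomposition is:
Bags: B1 = {3, 5, 6}  B2 = {2, 3, 6}  B3 = {1, 2, 6}  B4 = {1, 2, 4}
Tree: B1–B2, B2–B3, B3–B4

Every bag has size at most 3, so the width is 3 − 1 = 2 and tw(G) ≤ 2. For the lower bound, G contains the cycle 5–3–2–6–5, so G is not a forest; only forests have treewidth ≤ 1, hence tw(G) ≥ 2. Hence tw(G) = 2 exactly.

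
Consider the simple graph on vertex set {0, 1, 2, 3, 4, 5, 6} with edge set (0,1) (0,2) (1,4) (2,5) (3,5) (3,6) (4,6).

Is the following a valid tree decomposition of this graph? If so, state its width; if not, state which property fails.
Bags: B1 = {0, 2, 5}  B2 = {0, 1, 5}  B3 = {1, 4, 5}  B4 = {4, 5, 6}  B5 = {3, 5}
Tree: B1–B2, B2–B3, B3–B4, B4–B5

No — edge (6,3) lies in no bag.

A tree decomposition must satisfy three properties: every vertex lies in some bag; for every edge, both endpoints lie together in some bag; and for every vertex, the bags containing it form a connected subtree. Here edge (6,3) lies in no bag, so the decomposition is invalid.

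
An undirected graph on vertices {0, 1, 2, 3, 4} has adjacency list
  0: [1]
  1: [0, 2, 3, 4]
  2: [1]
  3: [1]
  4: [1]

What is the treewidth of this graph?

A width-1 tree decomposition is:
Bags: B1 = {1, 4}  B2 = {1, 3}  B3 = {1, 2}  B4 = {0, 1}
Tree: B1–B2, B1–B3, B1–B4
Each bag holds 2 vertices, so the decomposition has width 1, which upper-bounds the treewidth. Since G has at least one edge (e.g. 4–1), it is not an edgeless graph, so tw(G) ≥ 1. Hence tw(G) = 1 exactly.

1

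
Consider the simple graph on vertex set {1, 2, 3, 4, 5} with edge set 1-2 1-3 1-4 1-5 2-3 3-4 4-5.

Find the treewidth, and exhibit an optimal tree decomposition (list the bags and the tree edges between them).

Treewidth 2.
Bags: B1 = {1, 4, 5}  B2 = {1, 3, 4}  B3 = {1, 2, 3}
Tree: B1–B2, B2–B3

The largest bag has 3 vertices, giving width 2; this decomposition certifies tw(G) ≤ 2. For the lower bound, the 3 vertices {1, 2, 3} are pairwise adjacent, and any tree decomposition puts a clique entirely inside one bag — forcing width ≥ 2. Combining the bounds, tw(G) = 2.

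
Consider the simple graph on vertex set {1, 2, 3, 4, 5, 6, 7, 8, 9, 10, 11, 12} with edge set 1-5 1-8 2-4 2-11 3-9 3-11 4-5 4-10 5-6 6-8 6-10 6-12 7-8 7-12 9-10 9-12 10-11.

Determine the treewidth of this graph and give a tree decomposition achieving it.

Treewidth 3.
One optimal decomposition is:
Bags: B1 = {1, 7, 8, 12}  B2 = {1, 6, 8, 12}  B3 = {1, 5, 6, 12}  B4 = {5, 6, 9, 12}  B5 = {5, 6, 9, 10}  B6 = {4, 5, 9, 10}  B7 = {3, 4, 9, 10}  B8 = {3, 4, 10, 11}  B9 = {2, 3, 4, 11}
Tree: B1–B2, B2–B3, B3–B4, B4–B5, B5–B6, B6–B7, B7–B8, B8–B9

Every bag has size at most 4, so the width is 4 − 1 = 3 and tw(G) ≤ 3. For the lower bound: the 4 vertex sets {1,7,8}, {12}, {6}, {4,5,9,10} are disjoint, each induces a connected subgraph, and every pair is joined by at least one edge of G. Contracting each set to a single vertex therefore yields K_{4} as a minor, and since treewidth is minor-monotone, tw(G) ≥ tw(K_{4}) = 3. Therefore the treewidth is 3.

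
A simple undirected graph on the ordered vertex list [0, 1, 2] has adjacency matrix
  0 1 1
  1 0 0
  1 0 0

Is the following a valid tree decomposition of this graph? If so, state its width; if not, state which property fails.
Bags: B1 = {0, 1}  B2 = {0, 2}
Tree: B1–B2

Yes; width 1.

Checking the three conditions: (i) the bags cover all of {0, 1, 2}; (ii) for each edge, some bag contains both endpoints; (iii) the bags containing any fixed vertex form a subtree. All hold, so the decomposition is valid with width 2 − 1 = 1.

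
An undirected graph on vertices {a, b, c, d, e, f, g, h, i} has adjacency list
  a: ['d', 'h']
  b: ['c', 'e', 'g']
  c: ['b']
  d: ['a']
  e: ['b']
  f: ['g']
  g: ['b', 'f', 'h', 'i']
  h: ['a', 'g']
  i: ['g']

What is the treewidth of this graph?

1

A width-1 tree decomposition is:
Bags: B1 = {b, c}  B2 = {b, g}  B3 = {g, h}  B4 = {a, h}  B5 = {g, i}  B6 = {a, d}  B7 = {b, e}  B8 = {f, g}
Tree: B1–B2, B2–B3, B3–B4, B2–B5, B4–B6, B1–B7, B5–B8
Each bag holds 2 vertices, so the decomposition has width 1, which upper-bounds the treewidth. G has an edge, so its treewidth is at least 1. Hence tw(G) = 1 exactly.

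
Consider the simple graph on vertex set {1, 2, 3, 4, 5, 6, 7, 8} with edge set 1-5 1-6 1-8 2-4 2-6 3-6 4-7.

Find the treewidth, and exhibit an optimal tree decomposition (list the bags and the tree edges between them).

Treewidth 1.
Bags: B1 = {2, 6}  B2 = {1, 6}  B3 = {1, 5}  B4 = {2, 4}  B5 = {4, 7}  B6 = {3, 6}  B7 = {1, 8}
Tree: B1–B2, B2–B3, B1–B4, B4–B5, B2–B6, B2–B7

Every bag has size at most 2, so the width is 2 − 1 = 1 and tw(G) ≤ 1. Any graph with an edge has treewidth ≥ 1, and G has the edge 6–2. Therefore the treewidth is 1.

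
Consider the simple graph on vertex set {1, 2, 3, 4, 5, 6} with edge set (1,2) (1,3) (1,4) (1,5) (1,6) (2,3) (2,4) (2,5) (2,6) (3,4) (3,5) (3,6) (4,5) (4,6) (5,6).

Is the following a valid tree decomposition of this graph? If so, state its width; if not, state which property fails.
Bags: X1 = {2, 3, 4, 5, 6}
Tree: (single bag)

No — vertex 1 appears in no bag.

A tree decomposition must satisfy three properties: every vertex lies in some bag; for every edge, both endpoints lie together in some bag; and for every vertex, the bags containing it form a connected subtree. Here vertex 1 appears in no bag, so the decomposition is invalid.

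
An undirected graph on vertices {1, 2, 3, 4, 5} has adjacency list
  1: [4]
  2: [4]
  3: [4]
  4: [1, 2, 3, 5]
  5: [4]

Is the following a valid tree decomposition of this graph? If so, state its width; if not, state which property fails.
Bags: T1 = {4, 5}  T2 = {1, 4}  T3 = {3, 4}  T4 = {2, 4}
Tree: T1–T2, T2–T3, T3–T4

Yes; width 1.

Every vertex of G appears in some bag (union = {1, 2, 3, 4, 5}); every edge is covered by a bag; and for each vertex v the set of bags containing v is connected in the bag tree. The decomposition is therefore valid. The largest bag has 2 vertices, so the width is 1.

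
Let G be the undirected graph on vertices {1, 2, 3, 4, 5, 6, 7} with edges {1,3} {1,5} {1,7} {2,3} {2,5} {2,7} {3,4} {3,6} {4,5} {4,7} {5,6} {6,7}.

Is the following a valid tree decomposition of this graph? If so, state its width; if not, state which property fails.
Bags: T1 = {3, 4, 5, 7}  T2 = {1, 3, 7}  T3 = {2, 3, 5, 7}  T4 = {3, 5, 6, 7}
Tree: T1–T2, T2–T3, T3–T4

A tree decomposition must satisfy three properties: every vertex lies in some bag; for every edge, both endpoints lie together in some bag; and for every vertex, the bags containing it form a connected subtree. Here edge (5,1) lies in no bag, so the decomposition is invalid.

No — edge (5,1) lies in no bag.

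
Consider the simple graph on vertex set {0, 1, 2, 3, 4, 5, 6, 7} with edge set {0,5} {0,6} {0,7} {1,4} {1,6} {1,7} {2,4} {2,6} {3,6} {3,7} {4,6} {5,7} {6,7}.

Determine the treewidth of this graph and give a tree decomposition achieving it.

The largest bag has 3 vertices, giving width 2; this decomposition certifies tw(G) ≤ 2. On the other hand G contains the 3-clique {0, 5, 7}. A clique must lie in a single bag of any decomposition, so no decomposition can have width below 2. Therefore the treewidth is 2.

Treewidth 2.
One such decomposition:
Bags: B1 = {1, 6, 7}  B2 = {3, 6, 7}  B3 = {0, 6, 7}  B4 = {1, 4, 6}  B5 = {2, 4, 6}  B6 = {0, 5, 7}
Tree: B1–B2, B2–B3, B1–B4, B4–B5, B3–B6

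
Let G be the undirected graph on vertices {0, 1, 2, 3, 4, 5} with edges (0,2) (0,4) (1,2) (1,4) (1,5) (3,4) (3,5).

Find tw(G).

2

A width-2 tree decomposition is:
Bags: B1 = {0, 2, 4}  B2 = {1, 2, 4}  B3 = {1, 3, 4}  B4 = {1, 3, 5}
Tree: B1–B2, B2–B3, B3–B4
Each bag holds 3 vertices, so the decomposition has width 2, which upper-bounds the treewidth. Since 0–2–1–4–0 is a cycle in G, G is not acyclic. Forests are exactly the graphs of treewidth ≤ 1, so tw(G) ≥ 2. Hence tw(G) = 2 exactly.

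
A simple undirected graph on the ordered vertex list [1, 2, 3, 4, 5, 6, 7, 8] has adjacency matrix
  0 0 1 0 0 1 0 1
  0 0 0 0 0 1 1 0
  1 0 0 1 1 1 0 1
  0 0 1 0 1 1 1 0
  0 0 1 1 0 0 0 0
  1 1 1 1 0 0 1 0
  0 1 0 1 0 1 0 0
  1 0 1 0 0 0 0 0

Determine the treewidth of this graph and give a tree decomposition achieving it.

Each bag holds 3 vertices, so the decomposition has width 2, which upper-bounds the treewidth. Conversely, {2, 6, 7} is a clique of size 3, and the vertices of any clique must share a bag in every tree decomposition; so some bag has ≥ 3 vertices and tw(G) ≥ 2. Hence tw(G) = 2 exactly.

Treewidth 2.
One optimal decomposition is:
Bags: B1 = {3, 4, 6}  B2 = {1, 3, 6}  B3 = {1, 3, 8}  B4 = {3, 4, 5}  B5 = {4, 6, 7}  B6 = {2, 6, 7}
Tree: B1–B2, B2–B3, B1–B4, B1–B5, B5–B6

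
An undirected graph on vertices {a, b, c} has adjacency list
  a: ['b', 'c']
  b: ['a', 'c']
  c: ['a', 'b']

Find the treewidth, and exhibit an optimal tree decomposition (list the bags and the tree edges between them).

Treewidth 2.
Bags: B1 = {a, b, c}
Tree: (single bag)

A single bag containing all 3 vertices is trivially a valid decomposition of width 2. Conversely, {a, b, c} is a clique of size 3, and the vertices of any clique must share a bag in every tree decomposition; so some bag has ≥ 3 vertices and tw(G) ≥ 2. Therefore the treewidth is 2.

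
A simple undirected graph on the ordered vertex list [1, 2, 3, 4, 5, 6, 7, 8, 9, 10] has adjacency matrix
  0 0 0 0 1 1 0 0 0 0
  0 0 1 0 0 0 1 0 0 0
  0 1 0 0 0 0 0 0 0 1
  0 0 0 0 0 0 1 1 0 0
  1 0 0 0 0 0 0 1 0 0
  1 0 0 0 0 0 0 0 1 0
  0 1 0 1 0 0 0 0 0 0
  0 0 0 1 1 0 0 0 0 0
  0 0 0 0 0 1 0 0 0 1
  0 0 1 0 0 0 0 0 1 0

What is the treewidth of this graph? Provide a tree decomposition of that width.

Treewidth 2.
One optimal decomposition is:
Bags: B1 = {6, 9, 10}  B2 = {3, 6, 10}  B3 = {2, 3, 6}  B4 = {2, 6, 7}  B5 = {4, 6, 7}  B6 = {4, 6, 8}  B7 = {5, 6, 8}  B8 = {1, 5, 6}
Tree: B1–B2, B2–B3, B3–B4, B4–B5, B5–B6, B6–B7, B7–B8

The largest bag has 3 vertices, giving width 2; this decomposition certifies tw(G) ≤ 2. The edges 6–9–10–3–2–7–4–8–5–1–6 form a cycle, so G is not a tree and its treewidth is at least 2. Combining the bounds, tw(G) = 2.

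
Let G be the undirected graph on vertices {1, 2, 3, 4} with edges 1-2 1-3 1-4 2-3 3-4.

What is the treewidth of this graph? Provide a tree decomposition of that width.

Treewidth 2.
One such decomposition:
Bags: B1 = {1, 2, 3}  B2 = {1, 3, 4}
Tree: B1–B2

The largest bag has 3 vertices, giving width 2; this decomposition certifies tw(G) ≤ 2. For the lower bound, the 3 vertices {1, 2, 3} are pairwise adjacent, and any tree decomposition puts a clique entirely inside one bag — forcing width ≥ 2. The upper and lower bounds meet at 2, so that is the treewidth.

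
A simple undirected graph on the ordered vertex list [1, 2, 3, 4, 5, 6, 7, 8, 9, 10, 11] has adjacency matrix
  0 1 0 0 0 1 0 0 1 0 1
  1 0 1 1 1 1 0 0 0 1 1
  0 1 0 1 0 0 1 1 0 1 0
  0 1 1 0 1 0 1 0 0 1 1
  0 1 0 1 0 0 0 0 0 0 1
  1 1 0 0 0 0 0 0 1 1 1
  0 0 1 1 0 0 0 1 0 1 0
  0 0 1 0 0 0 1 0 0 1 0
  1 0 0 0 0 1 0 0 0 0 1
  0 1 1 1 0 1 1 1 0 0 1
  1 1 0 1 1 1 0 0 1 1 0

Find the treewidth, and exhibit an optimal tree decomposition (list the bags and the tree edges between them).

Treewidth 3.
One optimal decomposition is:
Bags: B1 = {2, 4, 10, 11}  B2 = {2, 3, 4, 10}  B3 = {2, 6, 10, 11}  B4 = {1, 2, 6, 11}  B5 = {3, 4, 7, 10}  B6 = {3, 7, 8, 10}  B7 = {2, 4, 5, 11}  B8 = {1, 6, 9, 11}
Tree: B1–B2, B1–B3, B3–B4, B2–B5, B5–B6, B1–B7, B4–B8

The largest bag has 4 vertices, giving width 3; this decomposition certifies tw(G) ≤ 3. On the other hand G contains the 4-clique {3, 7, 8, 10}. A clique must lie in a single bag of any decomposition, so no decomposition can have width below 3. Therefore the treewidth is 3.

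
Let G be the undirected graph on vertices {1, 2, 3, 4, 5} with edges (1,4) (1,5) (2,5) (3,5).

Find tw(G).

A width-1 tree decomposition is:
Bags: B1 = {2, 5}  B2 = {1, 5}  B3 = {3, 5}  B4 = {1, 4}
Tree: B1–B2, B2–B3, B2–B4
Each bag holds 2 vertices, so the decomposition has width 1, which upper-bounds the treewidth. Since G has at least one edge (e.g. 2–5), it is not an edgeless graph, so tw(G) ≥ 1. Combining the bounds, tw(G) = 1.

1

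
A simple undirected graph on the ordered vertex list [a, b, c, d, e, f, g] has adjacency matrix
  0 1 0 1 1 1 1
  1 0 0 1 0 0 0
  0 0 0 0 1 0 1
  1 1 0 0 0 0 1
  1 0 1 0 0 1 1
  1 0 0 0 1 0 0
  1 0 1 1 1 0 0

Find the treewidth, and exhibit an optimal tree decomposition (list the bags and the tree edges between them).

Treewidth 2.
Bags: B1 = {a, b, d}  B2 = {a, d, g}  B3 = {a, e, g}  B4 = {a, e, f}  B5 = {c, e, g}
Tree: B1–B2, B2–B3, B3–B4, B3–B5

The largest bag has 3 vertices, giving width 2; this decomposition certifies tw(G) ≤ 2. For the lower bound, the 3 vertices {c, e, g} are pairwise adjacent, and any tree decomposition puts a clique entirely inside one bag — forcing width ≥ 2. Combining the bounds, tw(G) = 2.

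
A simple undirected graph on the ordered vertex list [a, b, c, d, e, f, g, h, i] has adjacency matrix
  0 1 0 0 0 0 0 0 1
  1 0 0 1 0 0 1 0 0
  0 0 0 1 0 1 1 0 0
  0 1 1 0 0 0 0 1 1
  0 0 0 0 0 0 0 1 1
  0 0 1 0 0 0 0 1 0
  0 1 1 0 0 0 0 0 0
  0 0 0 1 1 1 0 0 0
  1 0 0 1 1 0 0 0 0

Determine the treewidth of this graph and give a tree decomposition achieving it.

Treewidth 3.
One such decomposition:
Bags: B1 = {e, f, h, i}  B2 = {d, f, h, i}  B3 = {c, d, f, i}  B4 = {a, c, d, i}  B5 = {a, b, c, d}  B6 = {a, b, c, g}
Tree: B1–B2, B2–B3, B3–B4, B4–B5, B5–B6

Each bag holds 4 vertices, so the decomposition has width 3, which upper-bounds the treewidth. For the lower bound: the 4 vertex sets {e,f,h}, {i}, {d}, {a,b,c,g} are disjoint, each induces a connected subgraph, and every pair is joined by at least one edge of G. Contracting each set to a single vertex therefore yields K_{4} as a minor, and since treewidth is minor-monotone, tw(G) ≥ tw(K_{4}) = 3. Therefore the treewidth is 3.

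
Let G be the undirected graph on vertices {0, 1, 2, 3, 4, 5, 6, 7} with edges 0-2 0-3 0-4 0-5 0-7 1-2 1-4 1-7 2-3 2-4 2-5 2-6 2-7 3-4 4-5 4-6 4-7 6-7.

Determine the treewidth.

3

A width-3 tree decomposition is:
Bags: B1 = {0, 2, 3, 4}  B2 = {0, 2, 4, 7}  B3 = {1, 2, 4, 7}  B4 = {2, 4, 6, 7}  B5 = {0, 2, 4, 5}
Tree: B1–B2, B2–B3, B3–B4, B2–B5
The largest bag has 4 vertices, giving width 3; this decomposition certifies tw(G) ≤ 3. Conversely, {0, 2, 3, 4} is a clique of size 4, and the vertices of any clique must share a bag in every tree decomposition; so some bag has ≥ 4 vertices and tw(G) ≥ 3. Therefore the treewidth is 3.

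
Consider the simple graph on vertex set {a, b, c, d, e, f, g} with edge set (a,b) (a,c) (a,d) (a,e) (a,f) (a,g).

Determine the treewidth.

1

A width-1 tree decomposition is:
Bags: B1 = {a, g}  B2 = {a, d}  B3 = {a, c}  B4 = {a, f}  B5 = {a, b}  B6 = {a, e}
Tree: B1–B2, B2–B3, B1–B4, B2–B5, B3–B6
The largest bag has 2 vertices, giving width 1; this decomposition certifies tw(G) ≤ 1. Since G has at least one edge (e.g. g–a), it is not an edgeless graph, so tw(G) ≥ 1. The upper and lower bounds meet at 1, so that is the treewidth.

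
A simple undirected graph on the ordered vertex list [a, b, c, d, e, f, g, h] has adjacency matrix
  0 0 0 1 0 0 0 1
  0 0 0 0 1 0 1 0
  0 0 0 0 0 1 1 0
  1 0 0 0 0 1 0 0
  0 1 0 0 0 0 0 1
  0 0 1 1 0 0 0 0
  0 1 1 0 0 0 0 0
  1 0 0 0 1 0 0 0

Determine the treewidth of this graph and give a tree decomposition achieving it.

Every bag has size at most 3, so the width is 3 − 1 = 2 and tw(G) ≤ 2. The edges b–e–h–a–d–f–c–g–b form a cycle, so G is not a tree and its treewidth is at least 2. Hence tw(G) = 2 exactly.

Treewidth 2.
One optimal decomposition is:
Bags: B1 = {b, e, h}  B2 = {a, b, h}  B3 = {a, b, d}  B4 = {b, d, f}  B5 = {b, c, f}  B6 = {b, c, g}
Tree: B1–B2, B2–B3, B3–B4, B4–B5, B5–B6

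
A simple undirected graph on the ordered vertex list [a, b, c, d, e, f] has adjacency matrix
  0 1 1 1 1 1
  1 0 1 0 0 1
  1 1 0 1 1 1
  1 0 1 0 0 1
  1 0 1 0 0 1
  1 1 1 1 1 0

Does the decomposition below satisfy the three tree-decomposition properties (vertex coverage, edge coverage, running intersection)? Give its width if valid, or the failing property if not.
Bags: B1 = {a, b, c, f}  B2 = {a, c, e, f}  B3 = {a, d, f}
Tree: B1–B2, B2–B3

No — edge (c,d) lies in no bag.

A tree decomposition must satisfy three properties: every vertex lies in some bag; for every edge, both endpoints lie together in some bag; and for every vertex, the bags containing it form a connected subtree. Here edge (c,d) lies in no bag, so the decomposition is invalid.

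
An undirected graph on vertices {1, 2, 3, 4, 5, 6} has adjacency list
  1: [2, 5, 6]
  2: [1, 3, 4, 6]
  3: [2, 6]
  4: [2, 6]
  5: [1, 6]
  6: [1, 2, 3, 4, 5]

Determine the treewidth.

2

A width-2 tree decomposition is:
Bags: B1 = {1, 2, 6}  B2 = {2, 4, 6}  B3 = {2, 3, 6}  B4 = {1, 5, 6}
Tree: B1–B2, B2–B3, B1–B4
Every bag has size at most 3, so the width is 3 − 1 = 2 and tw(G) ≤ 2. On the other hand G contains the 3-clique {1, 2, 6}. A clique must lie in a single bag of any decomposition, so no decomposition can have width below 2. Therefore the treewidth is 2.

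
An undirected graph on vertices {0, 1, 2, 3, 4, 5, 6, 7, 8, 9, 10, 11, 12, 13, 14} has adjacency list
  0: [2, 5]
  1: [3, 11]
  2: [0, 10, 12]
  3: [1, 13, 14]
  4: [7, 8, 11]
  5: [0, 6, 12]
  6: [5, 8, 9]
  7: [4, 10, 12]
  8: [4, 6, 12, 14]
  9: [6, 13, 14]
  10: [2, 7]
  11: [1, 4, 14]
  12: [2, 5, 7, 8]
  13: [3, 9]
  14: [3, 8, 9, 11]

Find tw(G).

A width-3 tree decomposition is:
Bags: B1 = {1, 3, 11, 13}  B2 = {3, 11, 13, 14}  B3 = {9, 11, 13, 14}  B4 = {4, 9, 11, 14}  B5 = {4, 8, 9, 14}  B6 = {4, 6, 8, 9}  B7 = {4, 6, 7, 8}  B8 = {6, 7, 8, 12}  B9 = {5, 6, 7, 12}  B10 = {5, 7, 10, 12}  B11 = {2, 5, 10, 12}  B12 = {0, 2, 5, 10}
Tree: B1–B2, B2–B3, B3–B4, B4–B5, B5–B6, B6–B7, B7–B8, B8–B9, B9–B10, B10–B11, B11–B12
The largest bag has 4 vertices, giving width 3; this decomposition certifies tw(G) ≤ 3. For the lower bound: the 4 vertex sets {1,3,13}, {11}, {14}, {4,6,8,9} are disjoint, each induces a connected subgraph, and every pair is joined by at least one edge of G. Contracting each set to a single vertex therefore yields K_{4} as a minor, and since treewidth is minor-monotone, tw(G) ≥ tw(K_{4}) = 3. Therefore the treewidth is 3.

3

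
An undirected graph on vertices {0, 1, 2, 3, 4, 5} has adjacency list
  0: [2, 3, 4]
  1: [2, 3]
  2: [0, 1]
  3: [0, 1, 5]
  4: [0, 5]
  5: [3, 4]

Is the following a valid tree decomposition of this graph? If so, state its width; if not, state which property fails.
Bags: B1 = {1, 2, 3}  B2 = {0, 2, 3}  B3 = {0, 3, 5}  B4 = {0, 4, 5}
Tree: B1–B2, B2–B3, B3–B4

Every vertex of G appears in some bag (union = {0, 1, 2, 3, 4, 5}); every edge is covered by a bag; and for each vertex v the set of bags containing v is connected in the bag tree. The decomposition is therefore valid. The largest bag has 3 vertices, so the width is 2.

Yes; width 2.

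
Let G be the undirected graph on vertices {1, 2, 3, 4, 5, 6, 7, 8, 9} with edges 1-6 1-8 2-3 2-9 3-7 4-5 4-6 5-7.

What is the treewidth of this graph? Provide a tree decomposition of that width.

Treewidth 1.
One such decomposition:
Bags: B1 = {1, 8}  B2 = {1, 6}  B3 = {4, 6}  B4 = {4, 5}  B5 = {5, 7}  B6 = {3, 7}  B7 = {2, 3}  B8 = {2, 9}
Tree: B1–B2, B2–B3, B3–B4, B4–B5, B5–B6, B6–B7, B7–B8

Every bag has size at most 2, so the width is 2 − 1 = 1 and tw(G) ≤ 1. Any graph with an edge has treewidth ≥ 1, and G has the edge 8–1. Hence tw(G) = 1 exactly.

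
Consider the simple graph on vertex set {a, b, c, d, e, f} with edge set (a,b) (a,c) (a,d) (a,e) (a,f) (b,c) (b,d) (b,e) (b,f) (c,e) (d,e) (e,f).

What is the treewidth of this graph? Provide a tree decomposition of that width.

Every bag has size at most 4, so the width is 4 − 1 = 3 and tw(G) ≤ 3. Conversely, {a, b, d, e} is a clique of size 4, and the vertices of any clique must share a bag in every tree decomposition; so some bag has ≥ 4 vertices and tw(G) ≥ 3. Combining the bounds, tw(G) = 3.

Treewidth 3.
One such decomposition:
Bags: B1 = {a, b, c, e}  B2 = {a, b, d, e}  B3 = {a, b, e, f}
Tree: B1–B2, B2–B3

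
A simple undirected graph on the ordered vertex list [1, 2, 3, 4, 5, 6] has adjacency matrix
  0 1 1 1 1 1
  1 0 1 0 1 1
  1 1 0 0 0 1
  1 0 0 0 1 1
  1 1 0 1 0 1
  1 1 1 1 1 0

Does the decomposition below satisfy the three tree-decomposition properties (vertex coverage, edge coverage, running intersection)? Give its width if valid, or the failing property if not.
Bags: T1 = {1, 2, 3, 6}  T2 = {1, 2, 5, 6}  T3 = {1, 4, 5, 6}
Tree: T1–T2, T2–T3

Vertex coverage: the bags together contain {1, 2, 3, 4, 5, 6}, the full vertex set. Edge coverage: each edge of G has both endpoints in at least one bag. Running intersection: for every vertex, the bags containing it form a connected subtree. All three properties hold, so this is a valid tree decomposition of width max|bag| − 1 = 3, and hence tw(G) ≤ 3.

Yes; width 3.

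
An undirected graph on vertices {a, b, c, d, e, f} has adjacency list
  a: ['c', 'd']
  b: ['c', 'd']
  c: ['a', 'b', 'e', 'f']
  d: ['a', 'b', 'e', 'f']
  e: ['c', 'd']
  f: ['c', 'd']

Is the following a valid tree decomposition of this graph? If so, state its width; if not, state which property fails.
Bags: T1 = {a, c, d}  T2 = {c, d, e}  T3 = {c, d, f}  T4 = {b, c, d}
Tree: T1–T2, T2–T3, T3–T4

Yes; width 2.

Every vertex of G appears in some bag (union = {a, b, c, d, e, f}); every edge is covered by a bag; and for each vertex v the set of bags containing v is connected in the bag tree. The decomposition is therefore valid. The largest bag has 3 vertices, so the width is 2.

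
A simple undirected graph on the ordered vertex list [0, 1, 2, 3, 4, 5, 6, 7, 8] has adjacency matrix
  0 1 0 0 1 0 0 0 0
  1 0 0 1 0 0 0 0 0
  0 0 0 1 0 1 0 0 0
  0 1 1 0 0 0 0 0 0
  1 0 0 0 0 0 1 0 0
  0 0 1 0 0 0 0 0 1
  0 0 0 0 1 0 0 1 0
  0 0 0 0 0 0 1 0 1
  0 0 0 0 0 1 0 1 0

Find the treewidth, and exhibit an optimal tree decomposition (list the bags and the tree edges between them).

Each bag holds 3 vertices, so the decomposition has width 2, which upper-bounds the treewidth. Since 6–7–8–5–2–3–1–0–4–6 is a cycle in G, G is not acyclic. Forests are exactly the graphs of treewidth ≤ 1, so tw(G) ≥ 2. The upper and lower bounds meet at 2, so that is the treewidth.

Treewidth 2.
One such decomposition:
Bags: B1 = {6, 7, 8}  B2 = {5, 6, 8}  B3 = {2, 5, 6}  B4 = {2, 3, 6}  B5 = {1, 3, 6}  B6 = {0, 1, 6}  B7 = {0, 4, 6}
Tree: B1–B2, B2–B3, B3–B4, B4–B5, B5–B6, B6–B7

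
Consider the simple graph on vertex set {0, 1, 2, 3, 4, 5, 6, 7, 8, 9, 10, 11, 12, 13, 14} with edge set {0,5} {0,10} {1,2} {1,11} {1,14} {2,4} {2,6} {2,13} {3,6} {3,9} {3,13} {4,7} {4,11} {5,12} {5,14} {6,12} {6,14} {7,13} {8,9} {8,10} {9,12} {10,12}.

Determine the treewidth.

A width-3 tree decomposition is:
Bags: B1 = {0, 5, 8, 10}  B2 = {5, 8, 10, 12}  B3 = {5, 8, 9, 12}  B4 = {5, 9, 12, 14}  B5 = {6, 9, 12, 14}  B6 = {3, 6, 9, 14}  B7 = {1, 3, 6, 14}  B8 = {1, 2, 3, 6}  B9 = {1, 2, 3, 13}  B10 = {1, 2, 11, 13}  B11 = {2, 4, 11, 13}  B12 = {4, 7, 11, 13}
Tree: B1–B2, B2–B3, B3–B4, B4–B5, B5–B6, B6–B7, B7–B8, B8–B9, B9–B10, B10–B11, B11–B12
Every bag has size at most 4, so the width is 4 − 1 = 3 and tw(G) ≤ 3. For the lower bound: the 4 vertex sets {0,8,10}, {5}, {12}, {3,6,9,14} are disjoint, each induces a connected subgraph, and every pair is joined by at least one edge of G. Contracting each set to a single vertex therefore yields K_{4} as a minor, and since treewidth is minor-monotone, tw(G) ≥ tw(K_{4}) = 3. Combining the bounds, tw(G) = 3.

3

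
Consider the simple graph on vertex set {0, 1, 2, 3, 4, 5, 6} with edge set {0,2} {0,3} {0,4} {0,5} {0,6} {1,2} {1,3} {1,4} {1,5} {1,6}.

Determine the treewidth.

2

A width-2 tree decomposition is:
Bags: B1 = {0, 1, 5}  B2 = {0, 1, 2}  B3 = {0, 1, 4}  B4 = {0, 1, 6}  B5 = {0, 1, 3}
Tree: B1–B2, B2–B3, B3–B4, B4–B5
The largest bag has 3 vertices, giving width 2; this decomposition certifies tw(G) ≤ 2. Since 0–5–1–2–0 is a cycle in G, G is not acyclic. Forests are exactly the graphs of treewidth ≤ 1, so tw(G) ≥ 2. Hence tw(G) = 2 exactly.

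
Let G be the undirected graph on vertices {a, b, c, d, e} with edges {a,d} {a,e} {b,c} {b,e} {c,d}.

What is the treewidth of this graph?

A width-2 tree decomposition is:
Bags: B1 = {a, b, e}  B2 = {a, b, d}  B3 = {b, c, d}
Tree: B1–B2, B2–B3
The largest bag has 3 vertices, giving width 2; this decomposition certifies tw(G) ≤ 2. Since b–e–a–d–c–b is a cycle in G, G is not acyclic. Forests are exactly the graphs of treewidth ≤ 1, so tw(G) ≥ 2. The upper and lower bounds meet at 2, so that is the treewidth.

2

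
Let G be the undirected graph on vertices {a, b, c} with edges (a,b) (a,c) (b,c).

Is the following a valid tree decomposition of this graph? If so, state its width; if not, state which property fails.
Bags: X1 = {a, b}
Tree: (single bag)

No — vertex c appears in no bag.

A tree decomposition must satisfy three properties: every vertex lies in some bag; for every edge, both endpoints lie together in some bag; and for every vertex, the bags containing it form a connected subtree. Here vertex c appears in no bag, so the decomposition is invalid.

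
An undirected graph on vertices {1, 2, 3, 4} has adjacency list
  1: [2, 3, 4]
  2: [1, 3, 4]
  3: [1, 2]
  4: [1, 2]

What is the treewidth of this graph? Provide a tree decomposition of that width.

Every bag has size at most 3, so the width is 3 − 1 = 2 and tw(G) ≤ 2. For the lower bound, the 3 vertices {1, 2, 3} are pairwise adjacent, and any tree decomposition puts a clique entirely inside one bag — forcing width ≥ 2. Combining the bounds, tw(G) = 2.

Treewidth 2.
One such decomposition:
Bags: B1 = {1, 2, 4}  B2 = {1, 2, 3}
Tree: B1–B2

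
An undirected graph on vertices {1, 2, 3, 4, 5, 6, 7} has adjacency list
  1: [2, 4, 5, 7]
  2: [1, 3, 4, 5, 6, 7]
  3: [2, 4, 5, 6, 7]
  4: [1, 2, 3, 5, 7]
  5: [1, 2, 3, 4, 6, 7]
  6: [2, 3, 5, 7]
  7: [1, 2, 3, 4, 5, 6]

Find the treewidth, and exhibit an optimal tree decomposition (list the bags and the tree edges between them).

Treewidth 4.
One such decomposition:
Bags: B1 = {2, 3, 4, 5, 7}  B2 = {1, 2, 4, 5, 7}  B3 = {2, 3, 5, 6, 7}
Tree: B1–B2, B1–B3

Every bag has size at most 5, so the width is 5 − 1 = 4 and tw(G) ≤ 4. Conversely, {1, 2, 4, 5, 7} is a clique of size 5, and the vertices of any clique must share a bag in every tree decomposition; so some bag has ≥ 5 vertices and tw(G) ≥ 4. Combining the bounds, tw(G) = 4.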